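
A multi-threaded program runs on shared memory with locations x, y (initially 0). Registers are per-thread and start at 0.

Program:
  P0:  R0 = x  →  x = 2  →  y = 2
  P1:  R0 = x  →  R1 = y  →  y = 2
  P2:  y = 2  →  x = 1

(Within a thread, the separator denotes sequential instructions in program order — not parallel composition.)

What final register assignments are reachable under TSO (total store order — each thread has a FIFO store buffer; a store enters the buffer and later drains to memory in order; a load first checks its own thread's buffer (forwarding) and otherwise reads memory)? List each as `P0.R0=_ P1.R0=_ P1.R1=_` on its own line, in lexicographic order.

outcome vector order: (P0.R0,P1.R0,P1.R1)
|TSO outcomes| = 9

P0.R0=0 P1.R0=0 P1.R1=0
P0.R0=0 P1.R0=0 P1.R1=2
P0.R0=0 P1.R0=1 P1.R1=2
P0.R0=0 P1.R0=2 P1.R1=0
P0.R0=0 P1.R0=2 P1.R1=2
P0.R0=1 P1.R0=0 P1.R1=0
P0.R0=1 P1.R0=0 P1.R1=2
P0.R0=1 P1.R0=1 P1.R1=2
P0.R0=1 P1.R0=2 P1.R1=2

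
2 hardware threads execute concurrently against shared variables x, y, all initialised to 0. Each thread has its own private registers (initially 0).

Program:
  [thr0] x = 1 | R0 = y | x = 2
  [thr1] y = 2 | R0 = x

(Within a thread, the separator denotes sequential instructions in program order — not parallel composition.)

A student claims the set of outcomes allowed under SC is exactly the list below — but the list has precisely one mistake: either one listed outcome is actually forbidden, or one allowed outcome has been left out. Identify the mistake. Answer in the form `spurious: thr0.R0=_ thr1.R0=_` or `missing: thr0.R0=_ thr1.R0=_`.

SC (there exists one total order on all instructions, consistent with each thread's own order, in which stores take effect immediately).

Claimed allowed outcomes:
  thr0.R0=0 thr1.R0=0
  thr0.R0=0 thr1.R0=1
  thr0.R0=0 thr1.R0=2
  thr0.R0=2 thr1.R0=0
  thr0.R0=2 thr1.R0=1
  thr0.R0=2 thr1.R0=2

spurious: thr0.R0=0 thr1.R0=0

outcome vector order: (thr0.R0,thr1.R0)
SC (5): 0/1, 0/2, 2/0, 2/1, 2/2
claimed∖SC = {0/0}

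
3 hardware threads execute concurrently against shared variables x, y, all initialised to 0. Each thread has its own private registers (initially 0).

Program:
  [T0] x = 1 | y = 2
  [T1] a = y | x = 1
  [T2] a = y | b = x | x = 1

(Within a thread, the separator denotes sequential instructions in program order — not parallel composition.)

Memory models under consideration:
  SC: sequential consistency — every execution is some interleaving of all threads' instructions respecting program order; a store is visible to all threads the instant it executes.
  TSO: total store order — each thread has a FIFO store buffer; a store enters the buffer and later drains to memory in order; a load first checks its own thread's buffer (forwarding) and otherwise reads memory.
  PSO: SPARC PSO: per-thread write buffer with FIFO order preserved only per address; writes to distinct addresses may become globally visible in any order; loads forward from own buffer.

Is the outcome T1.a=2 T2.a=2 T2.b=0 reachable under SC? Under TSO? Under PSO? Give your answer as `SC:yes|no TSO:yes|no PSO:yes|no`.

outcome vector order: (T1.a,T2.a,T2.b)
SC (6): 0/0/0; 0/0/1; 0/2/1; 2/0/0; 2/0/1; 2/2/1
TSO (6): 0/0/0; 0/0/1; 0/2/1; 2/0/0; 2/0/1; 2/2/1
PSO (8): 0/0/0; 0/0/1; 0/2/0; 0/2/1; 2/0/0; 2/0/1; 2/2/0; 2/2/1
target 2/2/0 ∈ {PSO}

SC:no TSO:no PSO:yes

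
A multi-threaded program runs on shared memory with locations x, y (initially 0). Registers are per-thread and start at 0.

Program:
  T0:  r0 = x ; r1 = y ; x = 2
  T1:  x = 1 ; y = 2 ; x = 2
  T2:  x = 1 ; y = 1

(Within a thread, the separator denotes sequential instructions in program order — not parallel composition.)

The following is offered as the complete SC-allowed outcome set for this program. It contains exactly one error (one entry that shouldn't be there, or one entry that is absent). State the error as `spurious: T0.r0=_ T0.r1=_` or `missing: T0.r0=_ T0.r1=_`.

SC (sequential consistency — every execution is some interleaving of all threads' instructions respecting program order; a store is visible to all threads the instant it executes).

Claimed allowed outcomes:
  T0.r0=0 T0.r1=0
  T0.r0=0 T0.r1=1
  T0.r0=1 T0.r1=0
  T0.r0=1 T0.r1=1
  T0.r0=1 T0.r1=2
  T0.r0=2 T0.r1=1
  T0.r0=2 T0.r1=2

outcome vector order: (T0.r0,T0.r1)
SC: 8 outcomes — {00 01 02 10 11 12 21 22}
SC∖claimed = {02}

missing: T0.r0=0 T0.r1=2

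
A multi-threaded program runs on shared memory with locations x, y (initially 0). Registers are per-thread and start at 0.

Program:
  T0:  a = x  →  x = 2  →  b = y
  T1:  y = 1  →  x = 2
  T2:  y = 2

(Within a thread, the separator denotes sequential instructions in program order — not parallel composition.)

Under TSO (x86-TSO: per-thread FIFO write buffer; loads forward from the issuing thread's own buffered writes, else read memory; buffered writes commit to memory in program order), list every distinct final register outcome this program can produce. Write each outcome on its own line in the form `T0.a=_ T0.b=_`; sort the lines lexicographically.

T0.a=0 T0.b=0
T0.a=0 T0.b=1
T0.a=0 T0.b=2
T0.a=2 T0.b=1
T0.a=2 T0.b=2

outcome vector order: (T0.a,T0.b)
|TSO outcomes| = 5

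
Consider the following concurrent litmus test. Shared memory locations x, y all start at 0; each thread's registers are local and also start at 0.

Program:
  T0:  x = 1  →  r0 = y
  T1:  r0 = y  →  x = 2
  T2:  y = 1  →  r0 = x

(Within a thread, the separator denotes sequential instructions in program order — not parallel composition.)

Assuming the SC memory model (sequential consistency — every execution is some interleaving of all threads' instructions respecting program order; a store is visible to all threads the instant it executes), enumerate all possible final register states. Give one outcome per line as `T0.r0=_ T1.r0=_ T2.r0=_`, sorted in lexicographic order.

outcome vector order: (T0.r0,T1.r0,T2.r0)
|SC outcomes| = 10

T0.r0=0 T1.r0=0 T2.r0=1
T0.r0=0 T1.r0=0 T2.r0=2
T0.r0=0 T1.r0=1 T2.r0=1
T0.r0=0 T1.r0=1 T2.r0=2
T0.r0=1 T1.r0=0 T2.r0=0
T0.r0=1 T1.r0=0 T2.r0=1
T0.r0=1 T1.r0=0 T2.r0=2
T0.r0=1 T1.r0=1 T2.r0=0
T0.r0=1 T1.r0=1 T2.r0=1
T0.r0=1 T1.r0=1 T2.r0=2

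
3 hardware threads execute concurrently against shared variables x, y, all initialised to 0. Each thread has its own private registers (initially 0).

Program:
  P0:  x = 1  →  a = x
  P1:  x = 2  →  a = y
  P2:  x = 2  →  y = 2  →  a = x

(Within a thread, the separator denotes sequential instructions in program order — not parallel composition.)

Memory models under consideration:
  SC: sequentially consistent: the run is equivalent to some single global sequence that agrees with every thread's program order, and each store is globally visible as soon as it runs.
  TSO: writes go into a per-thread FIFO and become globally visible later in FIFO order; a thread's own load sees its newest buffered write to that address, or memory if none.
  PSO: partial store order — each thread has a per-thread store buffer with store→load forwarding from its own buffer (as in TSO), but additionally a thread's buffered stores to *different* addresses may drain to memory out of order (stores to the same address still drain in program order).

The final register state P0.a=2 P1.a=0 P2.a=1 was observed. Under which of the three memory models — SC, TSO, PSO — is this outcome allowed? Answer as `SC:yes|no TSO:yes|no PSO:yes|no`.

outcome vector order: (P0.a,P1.a,P2.a)
[SC] allowed = {101; 102; 121; 122; 202; 221; 222}
[TSO] allowed = {101; 102; 121; 122; 201; 202; 221; 222}
[PSO] allowed = {101; 102; 121; 122; 201; 202; 221; 222}
target 201 ∈ {TSO,PSO}

SC:no TSO:yes PSO:yes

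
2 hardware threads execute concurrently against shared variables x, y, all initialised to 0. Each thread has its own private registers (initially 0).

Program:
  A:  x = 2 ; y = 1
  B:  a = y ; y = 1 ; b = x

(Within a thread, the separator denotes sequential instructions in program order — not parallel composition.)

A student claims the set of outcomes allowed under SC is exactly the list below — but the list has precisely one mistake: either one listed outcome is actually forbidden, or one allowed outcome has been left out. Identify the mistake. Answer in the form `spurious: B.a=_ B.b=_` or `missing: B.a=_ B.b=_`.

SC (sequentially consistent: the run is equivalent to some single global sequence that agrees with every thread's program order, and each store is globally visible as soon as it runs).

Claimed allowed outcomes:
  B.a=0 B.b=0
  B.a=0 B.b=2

missing: B.a=1 B.b=2

outcome vector order: (B.a,B.b)
[SC] allowed = {(0,0), (0,2), (1,2)}
SC∖claimed = {(1,2)}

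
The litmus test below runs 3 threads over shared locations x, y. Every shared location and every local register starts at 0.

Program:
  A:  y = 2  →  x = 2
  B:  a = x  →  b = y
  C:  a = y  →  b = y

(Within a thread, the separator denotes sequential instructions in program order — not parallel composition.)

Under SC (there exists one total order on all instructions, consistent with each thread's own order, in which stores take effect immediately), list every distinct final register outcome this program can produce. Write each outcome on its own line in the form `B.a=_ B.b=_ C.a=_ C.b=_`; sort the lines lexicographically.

B.a=0 B.b=0 C.a=0 C.b=0
B.a=0 B.b=0 C.a=0 C.b=2
B.a=0 B.b=0 C.a=2 C.b=2
B.a=0 B.b=2 C.a=0 C.b=0
B.a=0 B.b=2 C.a=0 C.b=2
B.a=0 B.b=2 C.a=2 C.b=2
B.a=2 B.b=2 C.a=0 C.b=0
B.a=2 B.b=2 C.a=0 C.b=2
B.a=2 B.b=2 C.a=2 C.b=2

outcome vector order: (B.a,B.b,C.a,C.b)
|SC outcomes| = 9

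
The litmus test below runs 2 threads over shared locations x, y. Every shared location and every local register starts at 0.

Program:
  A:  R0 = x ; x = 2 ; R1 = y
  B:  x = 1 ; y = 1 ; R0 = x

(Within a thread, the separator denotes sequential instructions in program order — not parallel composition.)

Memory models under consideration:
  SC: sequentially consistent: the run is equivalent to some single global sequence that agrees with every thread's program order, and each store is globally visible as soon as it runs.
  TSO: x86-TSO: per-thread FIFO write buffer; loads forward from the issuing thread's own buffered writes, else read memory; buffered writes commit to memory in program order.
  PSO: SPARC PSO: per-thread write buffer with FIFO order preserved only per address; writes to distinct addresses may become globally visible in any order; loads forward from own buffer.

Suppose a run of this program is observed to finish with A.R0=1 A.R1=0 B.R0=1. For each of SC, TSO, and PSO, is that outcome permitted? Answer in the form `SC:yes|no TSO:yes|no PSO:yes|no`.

SC:no TSO:yes PSO:yes

outcome vector order: (A.R0,A.R1,B.R0)
under SC → 0/0/1, 0/0/2, 0/1/1, 0/1/2, 1/0/2, 1/1/1, 1/1/2
under TSO → 0/0/1, 0/0/2, 0/1/1, 0/1/2, 1/0/1, 1/0/2, 1/1/1, 1/1/2
under PSO → 0/0/1, 0/0/2, 0/1/1, 0/1/2, 1/0/1, 1/0/2, 1/1/1, 1/1/2
target 1/0/1 ∈ {TSO,PSO}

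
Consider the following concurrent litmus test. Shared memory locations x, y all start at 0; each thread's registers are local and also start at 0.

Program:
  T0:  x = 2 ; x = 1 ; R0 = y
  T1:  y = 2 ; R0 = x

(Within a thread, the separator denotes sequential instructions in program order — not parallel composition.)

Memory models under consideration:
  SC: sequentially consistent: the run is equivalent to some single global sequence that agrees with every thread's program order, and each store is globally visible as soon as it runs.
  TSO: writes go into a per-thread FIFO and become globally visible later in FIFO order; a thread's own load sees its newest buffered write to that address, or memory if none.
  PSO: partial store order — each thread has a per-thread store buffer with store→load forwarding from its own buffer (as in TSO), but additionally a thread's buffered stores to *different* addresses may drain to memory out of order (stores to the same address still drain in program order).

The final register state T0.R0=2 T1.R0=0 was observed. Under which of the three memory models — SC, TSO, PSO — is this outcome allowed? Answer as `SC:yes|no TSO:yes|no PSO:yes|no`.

SC:yes TSO:yes PSO:yes

outcome vector order: (T0.R0,T1.R0)
under SC → (0,1) (2,0) (2,1) (2,2)
under TSO → (0,0) (0,1) (0,2) (2,0) (2,1) (2,2)
under PSO → (0,0) (0,1) (0,2) (2,0) (2,1) (2,2)
target (2,0) ∈ {SC,TSO,PSO}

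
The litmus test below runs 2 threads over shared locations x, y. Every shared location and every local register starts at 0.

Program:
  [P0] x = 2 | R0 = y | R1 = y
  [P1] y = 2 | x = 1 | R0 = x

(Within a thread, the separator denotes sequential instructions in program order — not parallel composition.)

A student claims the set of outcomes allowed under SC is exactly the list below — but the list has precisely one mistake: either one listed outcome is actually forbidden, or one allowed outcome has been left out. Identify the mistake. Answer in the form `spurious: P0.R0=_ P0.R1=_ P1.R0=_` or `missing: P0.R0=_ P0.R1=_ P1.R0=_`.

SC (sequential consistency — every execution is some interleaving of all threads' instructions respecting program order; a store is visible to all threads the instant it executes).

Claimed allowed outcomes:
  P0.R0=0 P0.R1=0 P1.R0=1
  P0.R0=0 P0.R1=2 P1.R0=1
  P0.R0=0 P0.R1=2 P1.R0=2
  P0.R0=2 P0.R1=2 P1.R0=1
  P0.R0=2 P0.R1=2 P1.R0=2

outcome vector order: (P0.R0,P0.R1,P1.R0)
[SC] allowed = {001, 021, 221, 222}
claimed∖SC = {022}

spurious: P0.R0=0 P0.R1=2 P1.R0=2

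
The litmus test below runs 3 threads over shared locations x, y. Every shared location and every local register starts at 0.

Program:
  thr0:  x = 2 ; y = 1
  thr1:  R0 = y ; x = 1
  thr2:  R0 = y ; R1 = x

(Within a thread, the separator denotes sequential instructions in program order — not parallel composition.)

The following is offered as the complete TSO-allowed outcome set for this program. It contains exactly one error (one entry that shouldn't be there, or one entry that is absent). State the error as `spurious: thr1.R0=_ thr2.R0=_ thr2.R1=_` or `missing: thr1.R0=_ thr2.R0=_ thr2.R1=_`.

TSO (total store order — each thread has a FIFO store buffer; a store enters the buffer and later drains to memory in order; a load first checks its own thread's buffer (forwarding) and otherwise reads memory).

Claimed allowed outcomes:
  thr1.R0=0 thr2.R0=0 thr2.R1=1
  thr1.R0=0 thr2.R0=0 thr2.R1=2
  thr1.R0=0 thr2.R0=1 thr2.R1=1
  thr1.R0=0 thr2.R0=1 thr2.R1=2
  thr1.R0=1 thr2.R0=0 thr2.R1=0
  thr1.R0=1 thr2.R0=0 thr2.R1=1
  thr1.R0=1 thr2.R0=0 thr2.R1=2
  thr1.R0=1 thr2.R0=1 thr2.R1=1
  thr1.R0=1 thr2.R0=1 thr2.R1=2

outcome vector order: (thr1.R0,thr2.R0,thr2.R1)
TSO (10): <0 0 0>; <0 0 1>; <0 0 2>; <0 1 1>; <0 1 2>; <1 0 0>; <1 0 1>; <1 0 2>; <1 1 1>; <1 1 2>
TSO∖claimed = {<0 0 0>}

missing: thr1.R0=0 thr2.R0=0 thr2.R1=0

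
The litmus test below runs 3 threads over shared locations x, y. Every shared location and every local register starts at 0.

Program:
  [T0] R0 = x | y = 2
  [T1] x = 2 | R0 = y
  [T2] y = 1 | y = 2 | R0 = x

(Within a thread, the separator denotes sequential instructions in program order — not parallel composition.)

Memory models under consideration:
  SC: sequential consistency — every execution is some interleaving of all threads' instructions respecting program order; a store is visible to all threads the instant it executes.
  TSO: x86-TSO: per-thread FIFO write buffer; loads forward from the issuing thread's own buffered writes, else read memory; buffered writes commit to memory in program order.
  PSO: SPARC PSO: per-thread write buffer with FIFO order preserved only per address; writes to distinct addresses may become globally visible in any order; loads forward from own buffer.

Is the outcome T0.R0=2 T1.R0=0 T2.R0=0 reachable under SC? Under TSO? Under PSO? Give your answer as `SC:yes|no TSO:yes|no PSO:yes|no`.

SC:no TSO:yes PSO:yes

outcome vector order: (T0.R0,T1.R0,T2.R0)
under SC → <0 0 2>, <0 1 2>, <0 2 0>, <0 2 2>, <2 0 2>, <2 1 2>, <2 2 0>, <2 2 2>
under TSO → <0 0 0>, <0 0 2>, <0 1 0>, <0 1 2>, <0 2 0>, <0 2 2>, <2 0 0>, <2 0 2>, <2 1 0>, <2 1 2>, <2 2 0>, <2 2 2>
under PSO → <0 0 0>, <0 0 2>, <0 1 0>, <0 1 2>, <0 2 0>, <0 2 2>, <2 0 0>, <2 0 2>, <2 1 0>, <2 1 2>, <2 2 0>, <2 2 2>
target <2 0 0> ∈ {TSO,PSO}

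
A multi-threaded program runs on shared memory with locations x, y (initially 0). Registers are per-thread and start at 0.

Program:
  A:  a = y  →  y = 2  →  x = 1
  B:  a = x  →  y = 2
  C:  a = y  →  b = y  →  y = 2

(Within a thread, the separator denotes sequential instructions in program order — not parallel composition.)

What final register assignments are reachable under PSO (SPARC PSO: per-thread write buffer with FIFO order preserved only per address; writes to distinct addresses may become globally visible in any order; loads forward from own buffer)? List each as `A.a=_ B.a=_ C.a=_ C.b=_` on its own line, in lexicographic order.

A.a=0 B.a=0 C.a=0 C.b=0
A.a=0 B.a=0 C.a=0 C.b=2
A.a=0 B.a=0 C.a=2 C.b=2
A.a=0 B.a=1 C.a=0 C.b=0
A.a=0 B.a=1 C.a=0 C.b=2
A.a=0 B.a=1 C.a=2 C.b=2
A.a=2 B.a=0 C.a=0 C.b=0
A.a=2 B.a=0 C.a=0 C.b=2
A.a=2 B.a=0 C.a=2 C.b=2
A.a=2 B.a=1 C.a=0 C.b=0

outcome vector order: (A.a,B.a,C.a,C.b)
|PSO outcomes| = 10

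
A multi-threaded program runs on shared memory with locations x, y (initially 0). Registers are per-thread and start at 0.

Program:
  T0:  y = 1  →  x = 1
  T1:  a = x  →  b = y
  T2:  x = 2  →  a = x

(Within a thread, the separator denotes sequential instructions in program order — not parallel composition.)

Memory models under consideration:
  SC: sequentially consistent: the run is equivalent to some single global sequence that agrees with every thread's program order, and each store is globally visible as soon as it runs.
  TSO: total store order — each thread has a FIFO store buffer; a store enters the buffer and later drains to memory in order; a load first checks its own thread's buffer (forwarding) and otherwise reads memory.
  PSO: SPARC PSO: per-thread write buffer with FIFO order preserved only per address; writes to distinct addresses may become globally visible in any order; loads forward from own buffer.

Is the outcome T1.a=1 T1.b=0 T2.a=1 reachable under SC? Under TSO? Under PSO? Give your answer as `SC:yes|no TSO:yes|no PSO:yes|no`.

outcome vector order: (T1.a,T1.b,T2.a)
[SC] allowed = {001; 002; 011; 012; 111; 112; 201; 202; 211; 212}
[TSO] allowed = {001; 002; 011; 012; 111; 112; 201; 202; 211; 212}
[PSO] allowed = {001; 002; 011; 012; 101; 102; 111; 112; 201; 202; 211; 212}
target 101 ∈ {PSO}

SC:no TSO:no PSO:yes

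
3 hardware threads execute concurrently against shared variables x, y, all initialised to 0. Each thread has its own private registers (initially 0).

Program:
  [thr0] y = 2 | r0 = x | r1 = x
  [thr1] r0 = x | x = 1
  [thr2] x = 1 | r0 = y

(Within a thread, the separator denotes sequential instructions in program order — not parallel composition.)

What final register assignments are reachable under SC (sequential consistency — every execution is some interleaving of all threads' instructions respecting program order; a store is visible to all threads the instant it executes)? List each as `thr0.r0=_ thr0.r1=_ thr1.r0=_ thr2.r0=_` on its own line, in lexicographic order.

outcome vector order: (thr0.r0,thr0.r1,thr1.r0,thr2.r0)
|SC outcomes| = 8

thr0.r0=0 thr0.r1=0 thr1.r0=0 thr2.r0=2
thr0.r0=0 thr0.r1=0 thr1.r0=1 thr2.r0=2
thr0.r0=0 thr0.r1=1 thr1.r0=0 thr2.r0=2
thr0.r0=0 thr0.r1=1 thr1.r0=1 thr2.r0=2
thr0.r0=1 thr0.r1=1 thr1.r0=0 thr2.r0=0
thr0.r0=1 thr0.r1=1 thr1.r0=0 thr2.r0=2
thr0.r0=1 thr0.r1=1 thr1.r0=1 thr2.r0=0
thr0.r0=1 thr0.r1=1 thr1.r0=1 thr2.r0=2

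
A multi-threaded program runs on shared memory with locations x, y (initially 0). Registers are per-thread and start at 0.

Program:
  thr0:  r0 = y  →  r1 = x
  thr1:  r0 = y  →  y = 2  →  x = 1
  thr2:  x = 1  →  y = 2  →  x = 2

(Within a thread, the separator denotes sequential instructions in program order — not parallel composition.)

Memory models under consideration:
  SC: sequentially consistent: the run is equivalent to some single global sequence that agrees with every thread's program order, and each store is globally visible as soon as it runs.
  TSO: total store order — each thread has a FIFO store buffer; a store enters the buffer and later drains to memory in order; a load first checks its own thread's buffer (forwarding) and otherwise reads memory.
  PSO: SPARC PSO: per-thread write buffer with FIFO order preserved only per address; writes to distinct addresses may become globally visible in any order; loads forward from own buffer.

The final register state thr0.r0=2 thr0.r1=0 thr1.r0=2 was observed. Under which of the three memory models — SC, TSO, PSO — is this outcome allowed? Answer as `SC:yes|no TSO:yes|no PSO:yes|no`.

SC:no TSO:no PSO:yes

outcome vector order: (thr0.r0,thr0.r1,thr1.r0)
SC (11): 000; 002; 010; 012; 020; 022; 200; 210; 212; 220; 222
TSO (11): 000; 002; 010; 012; 020; 022; 200; 210; 212; 220; 222
PSO (12): 000; 002; 010; 012; 020; 022; 200; 202; 210; 212; 220; 222
target 202 ∈ {PSO}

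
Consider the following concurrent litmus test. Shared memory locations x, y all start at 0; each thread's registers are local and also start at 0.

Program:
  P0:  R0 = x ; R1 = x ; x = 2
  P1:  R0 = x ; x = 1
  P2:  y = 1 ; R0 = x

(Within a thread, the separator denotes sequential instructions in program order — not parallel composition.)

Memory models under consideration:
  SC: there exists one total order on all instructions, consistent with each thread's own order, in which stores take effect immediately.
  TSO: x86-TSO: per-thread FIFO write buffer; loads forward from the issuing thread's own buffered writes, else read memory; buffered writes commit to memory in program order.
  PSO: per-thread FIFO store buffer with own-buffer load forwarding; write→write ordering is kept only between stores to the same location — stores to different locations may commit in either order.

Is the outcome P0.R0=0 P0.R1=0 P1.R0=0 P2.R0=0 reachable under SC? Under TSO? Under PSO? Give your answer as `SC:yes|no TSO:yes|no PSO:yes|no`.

outcome vector order: (P0.R0,P0.R1,P1.R0,P2.R0)
SC: 12 outcomes — {<0 0 0 0> <0 0 0 1> <0 0 0 2> <0 0 2 0> <0 0 2 1> <0 0 2 2> <0 1 0 0> <0 1 0 1> <0 1 0 2> <1 1 0 0> <1 1 0 1> <1 1 0 2>}
TSO: 12 outcomes — {<0 0 0 0> <0 0 0 1> <0 0 0 2> <0 0 2 0> <0 0 2 1> <0 0 2 2> <0 1 0 0> <0 1 0 1> <0 1 0 2> <1 1 0 0> <1 1 0 1> <1 1 0 2>}
PSO: 12 outcomes — {<0 0 0 0> <0 0 0 1> <0 0 0 2> <0 0 2 0> <0 0 2 1> <0 0 2 2> <0 1 0 0> <0 1 0 1> <0 1 0 2> <1 1 0 0> <1 1 0 1> <1 1 0 2>}
target <0 0 0 0> ∈ {SC,TSO,PSO}

SC:yes TSO:yes PSO:yes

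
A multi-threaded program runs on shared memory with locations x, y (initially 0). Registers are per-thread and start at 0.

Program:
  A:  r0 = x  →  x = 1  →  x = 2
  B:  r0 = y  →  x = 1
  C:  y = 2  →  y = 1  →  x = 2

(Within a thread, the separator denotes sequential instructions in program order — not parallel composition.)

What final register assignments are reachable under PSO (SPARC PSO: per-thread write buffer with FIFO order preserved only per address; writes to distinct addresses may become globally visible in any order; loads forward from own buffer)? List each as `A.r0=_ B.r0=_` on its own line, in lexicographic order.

A.r0=0 B.r0=0
A.r0=0 B.r0=1
A.r0=0 B.r0=2
A.r0=1 B.r0=0
A.r0=1 B.r0=1
A.r0=1 B.r0=2
A.r0=2 B.r0=0
A.r0=2 B.r0=1
A.r0=2 B.r0=2

outcome vector order: (A.r0,B.r0)
|PSO outcomes| = 9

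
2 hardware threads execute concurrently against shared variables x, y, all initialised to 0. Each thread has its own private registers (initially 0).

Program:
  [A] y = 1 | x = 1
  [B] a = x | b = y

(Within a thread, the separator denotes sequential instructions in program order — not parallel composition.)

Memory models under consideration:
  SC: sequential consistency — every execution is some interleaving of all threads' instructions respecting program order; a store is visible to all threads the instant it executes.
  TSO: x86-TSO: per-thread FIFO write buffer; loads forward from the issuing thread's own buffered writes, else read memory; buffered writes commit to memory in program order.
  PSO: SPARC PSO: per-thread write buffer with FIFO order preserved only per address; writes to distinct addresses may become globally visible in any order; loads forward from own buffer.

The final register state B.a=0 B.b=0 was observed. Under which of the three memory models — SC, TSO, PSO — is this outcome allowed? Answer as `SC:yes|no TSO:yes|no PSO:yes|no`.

outcome vector order: (B.a,B.b)
SC: 3 outcomes — {<0 0>; <0 1>; <1 1>}
TSO: 3 outcomes — {<0 0>; <0 1>; <1 1>}
PSO: 4 outcomes — {<0 0>; <0 1>; <1 0>; <1 1>}
target <0 0> ∈ {SC,TSO,PSO}

SC:yes TSO:yes PSO:yes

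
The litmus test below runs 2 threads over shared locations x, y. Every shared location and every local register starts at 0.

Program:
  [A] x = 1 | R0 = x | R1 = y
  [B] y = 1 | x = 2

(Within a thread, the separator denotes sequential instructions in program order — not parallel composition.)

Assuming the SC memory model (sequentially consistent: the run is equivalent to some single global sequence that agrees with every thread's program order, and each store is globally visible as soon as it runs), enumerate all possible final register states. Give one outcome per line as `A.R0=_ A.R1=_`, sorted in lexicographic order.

outcome vector order: (A.R0,A.R1)
|SC outcomes| = 3

A.R0=1 A.R1=0
A.R0=1 A.R1=1
A.R0=2 A.R1=1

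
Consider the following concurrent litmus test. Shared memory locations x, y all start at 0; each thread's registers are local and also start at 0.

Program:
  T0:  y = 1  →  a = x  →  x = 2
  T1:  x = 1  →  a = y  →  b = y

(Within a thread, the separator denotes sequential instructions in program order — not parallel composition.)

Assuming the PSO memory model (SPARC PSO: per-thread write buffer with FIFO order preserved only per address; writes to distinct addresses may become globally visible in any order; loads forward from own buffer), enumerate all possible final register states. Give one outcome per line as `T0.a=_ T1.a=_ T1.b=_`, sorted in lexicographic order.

outcome vector order: (T0.a,T1.a,T1.b)
|PSO outcomes| = 6

T0.a=0 T1.a=0 T1.b=0
T0.a=0 T1.a=0 T1.b=1
T0.a=0 T1.a=1 T1.b=1
T0.a=1 T1.a=0 T1.b=0
T0.a=1 T1.a=0 T1.b=1
T0.a=1 T1.a=1 T1.b=1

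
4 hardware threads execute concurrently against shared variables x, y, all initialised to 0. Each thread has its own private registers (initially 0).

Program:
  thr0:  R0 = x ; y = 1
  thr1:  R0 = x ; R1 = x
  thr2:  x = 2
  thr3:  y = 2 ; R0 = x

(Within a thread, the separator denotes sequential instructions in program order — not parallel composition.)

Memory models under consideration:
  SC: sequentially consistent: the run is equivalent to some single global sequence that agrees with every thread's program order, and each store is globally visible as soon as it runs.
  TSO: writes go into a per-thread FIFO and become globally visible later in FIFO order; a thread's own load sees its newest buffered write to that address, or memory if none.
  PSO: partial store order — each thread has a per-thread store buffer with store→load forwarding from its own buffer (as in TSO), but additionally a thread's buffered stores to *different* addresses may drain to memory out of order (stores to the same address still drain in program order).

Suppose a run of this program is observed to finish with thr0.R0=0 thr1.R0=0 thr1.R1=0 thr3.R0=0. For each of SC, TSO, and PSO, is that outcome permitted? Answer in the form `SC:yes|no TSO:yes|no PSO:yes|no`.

outcome vector order: (thr0.R0,thr1.R0,thr1.R1,thr3.R0)
under SC → 0/0/0/0, 0/0/0/2, 0/0/2/0, 0/0/2/2, 0/2/2/0, 0/2/2/2, 2/0/0/0, 2/0/0/2, 2/0/2/0, 2/0/2/2, 2/2/2/0, 2/2/2/2
under TSO → 0/0/0/0, 0/0/0/2, 0/0/2/0, 0/0/2/2, 0/2/2/0, 0/2/2/2, 2/0/0/0, 2/0/0/2, 2/0/2/0, 2/0/2/2, 2/2/2/0, 2/2/2/2
under PSO → 0/0/0/0, 0/0/0/2, 0/0/2/0, 0/0/2/2, 0/2/2/0, 0/2/2/2, 2/0/0/0, 2/0/0/2, 2/0/2/0, 2/0/2/2, 2/2/2/0, 2/2/2/2
target 0/0/0/0 ∈ {SC,TSO,PSO}

SC:yes TSO:yes PSO:yes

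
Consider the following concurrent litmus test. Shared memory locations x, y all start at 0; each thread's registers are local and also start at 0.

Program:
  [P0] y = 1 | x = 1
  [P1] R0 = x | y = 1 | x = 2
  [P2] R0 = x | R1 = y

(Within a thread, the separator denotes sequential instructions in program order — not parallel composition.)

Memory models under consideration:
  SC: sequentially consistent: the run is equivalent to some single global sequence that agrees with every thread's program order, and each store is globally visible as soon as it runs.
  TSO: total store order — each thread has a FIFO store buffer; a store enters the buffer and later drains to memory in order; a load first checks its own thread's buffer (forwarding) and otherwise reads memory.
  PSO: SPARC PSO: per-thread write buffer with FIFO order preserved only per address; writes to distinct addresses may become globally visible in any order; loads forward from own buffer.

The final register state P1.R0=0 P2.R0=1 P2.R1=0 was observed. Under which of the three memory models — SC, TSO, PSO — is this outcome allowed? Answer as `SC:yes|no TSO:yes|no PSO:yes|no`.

SC:no TSO:no PSO:yes

outcome vector order: (P1.R0,P2.R0,P2.R1)
SC (8): 000, 001, 011, 021, 100, 101, 111, 121
TSO (8): 000, 001, 011, 021, 100, 101, 111, 121
PSO (12): 000, 001, 010, 011, 020, 021, 100, 101, 110, 111, 120, 121
target 010 ∈ {PSO}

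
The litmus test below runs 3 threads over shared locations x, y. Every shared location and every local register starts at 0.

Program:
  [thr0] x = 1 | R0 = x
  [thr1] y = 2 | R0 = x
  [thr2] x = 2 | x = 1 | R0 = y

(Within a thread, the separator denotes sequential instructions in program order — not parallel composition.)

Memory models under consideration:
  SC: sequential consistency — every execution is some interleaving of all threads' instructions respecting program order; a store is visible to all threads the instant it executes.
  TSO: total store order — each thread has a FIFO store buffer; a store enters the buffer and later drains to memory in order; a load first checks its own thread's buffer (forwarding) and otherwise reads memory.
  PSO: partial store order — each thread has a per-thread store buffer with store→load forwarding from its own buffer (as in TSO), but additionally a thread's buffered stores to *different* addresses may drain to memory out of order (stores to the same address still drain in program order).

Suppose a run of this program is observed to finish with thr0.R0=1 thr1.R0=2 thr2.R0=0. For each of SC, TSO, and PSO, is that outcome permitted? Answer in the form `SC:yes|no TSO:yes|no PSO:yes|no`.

SC:no TSO:yes PSO:yes

outcome vector order: (thr0.R0,thr1.R0,thr2.R0)
SC: 8 outcomes — {<1 0 2> <1 1 0> <1 1 2> <1 2 2> <2 0 2> <2 1 0> <2 1 2> <2 2 2>}
TSO: 12 outcomes — {<1 0 0> <1 0 2> <1 1 0> <1 1 2> <1 2 0> <1 2 2> <2 0 0> <2 0 2> <2 1 0> <2 1 2> <2 2 0> <2 2 2>}
PSO: 12 outcomes — {<1 0 0> <1 0 2> <1 1 0> <1 1 2> <1 2 0> <1 2 2> <2 0 0> <2 0 2> <2 1 0> <2 1 2> <2 2 0> <2 2 2>}
target <1 2 0> ∈ {TSO,PSO}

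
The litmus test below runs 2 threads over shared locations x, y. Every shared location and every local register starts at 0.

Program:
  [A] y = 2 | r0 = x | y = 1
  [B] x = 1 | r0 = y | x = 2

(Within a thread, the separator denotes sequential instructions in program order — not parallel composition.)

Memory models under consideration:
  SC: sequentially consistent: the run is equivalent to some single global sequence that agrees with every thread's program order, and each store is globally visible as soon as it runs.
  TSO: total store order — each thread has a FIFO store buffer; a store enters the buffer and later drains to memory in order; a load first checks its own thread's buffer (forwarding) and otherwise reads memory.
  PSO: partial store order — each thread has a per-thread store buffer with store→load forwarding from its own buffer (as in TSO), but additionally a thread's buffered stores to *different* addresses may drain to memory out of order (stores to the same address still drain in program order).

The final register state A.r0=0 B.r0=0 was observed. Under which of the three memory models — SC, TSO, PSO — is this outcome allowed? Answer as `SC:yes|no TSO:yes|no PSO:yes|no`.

SC:no TSO:yes PSO:yes

outcome vector order: (A.r0,B.r0)
[SC] allowed = {(0,1), (0,2), (1,0), (1,1), (1,2), (2,0), (2,2)}
[TSO] allowed = {(0,0), (0,1), (0,2), (1,0), (1,1), (1,2), (2,0), (2,2)}
[PSO] allowed = {(0,0), (0,1), (0,2), (1,0), (1,1), (1,2), (2,0), (2,2)}
target (0,0) ∈ {TSO,PSO}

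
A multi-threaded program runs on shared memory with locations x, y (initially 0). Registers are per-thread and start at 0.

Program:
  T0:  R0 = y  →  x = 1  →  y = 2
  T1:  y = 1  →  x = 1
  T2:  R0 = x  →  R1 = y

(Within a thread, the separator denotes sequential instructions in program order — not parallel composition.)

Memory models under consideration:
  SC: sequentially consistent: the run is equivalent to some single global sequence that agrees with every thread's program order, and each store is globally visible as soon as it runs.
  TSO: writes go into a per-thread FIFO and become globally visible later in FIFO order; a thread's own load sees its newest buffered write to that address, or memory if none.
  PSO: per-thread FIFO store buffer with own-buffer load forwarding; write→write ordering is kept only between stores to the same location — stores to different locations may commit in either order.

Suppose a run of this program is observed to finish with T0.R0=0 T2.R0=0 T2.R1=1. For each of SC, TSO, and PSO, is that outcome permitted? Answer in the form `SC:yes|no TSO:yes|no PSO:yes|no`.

outcome vector order: (T0.R0,T2.R0,T2.R1)
SC (11): (0,0,0); (0,0,1); (0,0,2); (0,1,0); (0,1,1); (0,1,2); (1,0,0); (1,0,1); (1,0,2); (1,1,1); (1,1,2)
TSO (11): (0,0,0); (0,0,1); (0,0,2); (0,1,0); (0,1,1); (0,1,2); (1,0,0); (1,0,1); (1,0,2); (1,1,1); (1,1,2)
PSO (12): (0,0,0); (0,0,1); (0,0,2); (0,1,0); (0,1,1); (0,1,2); (1,0,0); (1,0,1); (1,0,2); (1,1,0); (1,1,1); (1,1,2)
target (0,0,1) ∈ {SC,TSO,PSO}

SC:yes TSO:yes PSO:yes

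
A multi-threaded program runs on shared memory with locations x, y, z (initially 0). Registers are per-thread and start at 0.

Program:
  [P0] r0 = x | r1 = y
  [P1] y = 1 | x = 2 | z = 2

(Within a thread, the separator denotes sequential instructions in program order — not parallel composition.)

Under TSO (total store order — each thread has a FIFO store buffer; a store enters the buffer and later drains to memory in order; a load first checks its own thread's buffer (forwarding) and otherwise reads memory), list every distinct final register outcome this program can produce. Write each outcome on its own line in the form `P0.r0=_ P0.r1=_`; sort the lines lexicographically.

outcome vector order: (P0.r0,P0.r1)
|TSO outcomes| = 3

P0.r0=0 P0.r1=0
P0.r0=0 P0.r1=1
P0.r0=2 P0.r1=1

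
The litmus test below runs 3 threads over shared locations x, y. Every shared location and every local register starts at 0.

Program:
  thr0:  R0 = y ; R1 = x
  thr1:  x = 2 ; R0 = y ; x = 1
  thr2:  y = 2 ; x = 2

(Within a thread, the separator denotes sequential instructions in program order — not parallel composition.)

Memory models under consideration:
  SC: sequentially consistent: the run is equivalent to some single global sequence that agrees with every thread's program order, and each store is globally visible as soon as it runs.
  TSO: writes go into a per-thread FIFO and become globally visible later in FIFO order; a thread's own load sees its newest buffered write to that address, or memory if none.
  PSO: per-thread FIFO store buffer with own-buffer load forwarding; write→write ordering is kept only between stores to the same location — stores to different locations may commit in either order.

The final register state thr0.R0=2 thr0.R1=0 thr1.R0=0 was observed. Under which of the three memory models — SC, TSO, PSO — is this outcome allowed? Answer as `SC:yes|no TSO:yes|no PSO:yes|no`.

outcome vector order: (thr0.R0,thr0.R1,thr1.R0)
[SC] allowed = {000 002 010 012 020 022 202 210 212 220 222}
[TSO] allowed = {000 002 010 012 020 022 200 202 210 212 220 222}
[PSO] allowed = {000 002 010 012 020 022 200 202 210 212 220 222}
target 200 ∈ {TSO,PSO}

SC:no TSO:yes PSO:yes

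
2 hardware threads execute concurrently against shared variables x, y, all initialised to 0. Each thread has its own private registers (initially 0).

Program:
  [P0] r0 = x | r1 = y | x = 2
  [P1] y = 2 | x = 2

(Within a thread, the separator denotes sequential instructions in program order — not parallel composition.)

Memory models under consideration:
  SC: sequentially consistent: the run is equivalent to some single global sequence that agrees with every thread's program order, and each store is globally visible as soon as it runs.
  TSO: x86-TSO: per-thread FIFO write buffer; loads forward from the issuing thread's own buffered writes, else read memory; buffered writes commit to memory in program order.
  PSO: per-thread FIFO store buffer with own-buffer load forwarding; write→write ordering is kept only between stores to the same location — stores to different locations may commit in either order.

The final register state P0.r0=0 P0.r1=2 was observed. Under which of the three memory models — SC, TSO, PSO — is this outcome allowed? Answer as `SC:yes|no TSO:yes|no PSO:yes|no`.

outcome vector order: (P0.r0,P0.r1)
SC (3): (0,0); (0,2); (2,2)
TSO (3): (0,0); (0,2); (2,2)
PSO (4): (0,0); (0,2); (2,0); (2,2)
target (0,2) ∈ {SC,TSO,PSO}

SC:yes TSO:yes PSO:yes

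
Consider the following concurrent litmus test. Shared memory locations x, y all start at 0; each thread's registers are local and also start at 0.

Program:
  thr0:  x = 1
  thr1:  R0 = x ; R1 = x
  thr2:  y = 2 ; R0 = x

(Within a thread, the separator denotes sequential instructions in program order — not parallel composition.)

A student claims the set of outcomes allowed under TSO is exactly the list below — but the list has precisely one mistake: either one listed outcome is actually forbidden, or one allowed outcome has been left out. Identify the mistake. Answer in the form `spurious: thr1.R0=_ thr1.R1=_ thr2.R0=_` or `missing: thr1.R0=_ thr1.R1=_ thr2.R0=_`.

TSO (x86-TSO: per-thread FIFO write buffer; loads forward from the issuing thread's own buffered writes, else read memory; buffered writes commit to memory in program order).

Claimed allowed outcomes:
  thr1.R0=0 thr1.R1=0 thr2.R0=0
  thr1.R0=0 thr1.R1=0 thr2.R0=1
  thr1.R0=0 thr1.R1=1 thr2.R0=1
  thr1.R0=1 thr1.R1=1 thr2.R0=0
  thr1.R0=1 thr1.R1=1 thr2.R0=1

outcome vector order: (thr1.R0,thr1.R1,thr2.R0)
TSO: 6 outcomes — {000 001 010 011 110 111}
TSO∖claimed = {010}

missing: thr1.R0=0 thr1.R1=1 thr2.R0=0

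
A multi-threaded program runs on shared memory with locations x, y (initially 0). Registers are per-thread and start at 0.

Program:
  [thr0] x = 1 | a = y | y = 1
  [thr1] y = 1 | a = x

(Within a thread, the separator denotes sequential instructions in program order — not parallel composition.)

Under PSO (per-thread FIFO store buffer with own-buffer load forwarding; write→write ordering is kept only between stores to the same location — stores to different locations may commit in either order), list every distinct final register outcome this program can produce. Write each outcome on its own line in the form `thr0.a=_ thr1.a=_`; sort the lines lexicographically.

thr0.a=0 thr1.a=0
thr0.a=0 thr1.a=1
thr0.a=1 thr1.a=0
thr0.a=1 thr1.a=1

outcome vector order: (thr0.a,thr1.a)
|PSO outcomes| = 4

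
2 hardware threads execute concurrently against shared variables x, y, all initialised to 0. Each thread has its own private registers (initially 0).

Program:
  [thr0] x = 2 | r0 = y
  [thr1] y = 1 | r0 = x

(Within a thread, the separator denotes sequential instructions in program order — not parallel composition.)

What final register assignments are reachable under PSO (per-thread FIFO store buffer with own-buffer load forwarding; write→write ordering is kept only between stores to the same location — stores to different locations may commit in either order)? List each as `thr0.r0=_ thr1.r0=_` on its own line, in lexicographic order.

outcome vector order: (thr0.r0,thr1.r0)
|PSO outcomes| = 4

thr0.r0=0 thr1.r0=0
thr0.r0=0 thr1.r0=2
thr0.r0=1 thr1.r0=0
thr0.r0=1 thr1.r0=2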